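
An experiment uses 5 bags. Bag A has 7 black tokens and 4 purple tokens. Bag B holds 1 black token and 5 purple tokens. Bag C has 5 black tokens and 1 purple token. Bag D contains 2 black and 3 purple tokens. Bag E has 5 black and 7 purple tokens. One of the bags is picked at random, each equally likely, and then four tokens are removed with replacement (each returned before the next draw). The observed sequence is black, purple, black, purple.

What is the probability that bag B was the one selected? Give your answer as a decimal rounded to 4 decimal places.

0.0924

For each hypothesis, P(data | H) works out to: P(data | bag A) = (7/11)(4/11)(7/11)(4/11) = 0.053548; P(data | bag B) = (1/6)(5/6)(1/6)(5/6) = 0.01929; P(data | bag C) = (5/6)(1/6)(5/6)(1/6) = 0.01929; P(data | bag D) = (2/5)(3/5)(2/5)(3/5) = 0.0576; P(data | bag E) = (5/12)(7/12)(5/12)(7/12) = 0.059076.
The prior-weighted likelihoods are 1/5 · 0.053548 = 0.01071, 1/5 · 0.01929 = 0.003858, 1/5 · 0.01929 = 0.003858, 1/5 · 0.0576 = 0.01152, 1/5 · 0.059076 = 0.011815; summing to 0.041761.
Hence P(bag B | data) = (0.003858) / (0.041761) = 0.092384.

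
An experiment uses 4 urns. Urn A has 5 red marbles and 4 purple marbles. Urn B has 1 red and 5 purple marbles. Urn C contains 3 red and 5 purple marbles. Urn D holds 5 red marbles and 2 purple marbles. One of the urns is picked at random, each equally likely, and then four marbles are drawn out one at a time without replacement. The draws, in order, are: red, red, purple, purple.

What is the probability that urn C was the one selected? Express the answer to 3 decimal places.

0.360

Compute the likelihood of the observed sequence for each case: P(data | urn A) = (5/9)(4/8)(4/7)(3/6) = 5/63; P(data | urn B) = (1/6)(0/5) = 0; P(data | urn C) = (3/8)(2/7)(5/6)(4/5) = 1/14; P(data | urn D) = (5/7)(4/6)(2/5)(1/4) = 1/21.
Weighting by the prior gives 1/4 · 5/63 = 5/252, 1/4 · 0 = 0, 1/4 · 1/14 = 1/56, 1/4 · 1/21 = 1/84; summing to 25/504.
Hence P(urn C | data) = (1/56) / (25/504) = 9/25.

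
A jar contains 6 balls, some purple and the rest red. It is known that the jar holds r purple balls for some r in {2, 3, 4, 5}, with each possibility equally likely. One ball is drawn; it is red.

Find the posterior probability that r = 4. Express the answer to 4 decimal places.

0.2000

Under each hypothesis, the probability of this draw is: P(data | r = 2) = (4/6) = 2/3; P(data | r = 3) = (3/6) = 1/2; P(data | r = 4) = (2/6) = 1/3; P(data | r = 5) = (1/6) = 1/6.
The prior-weighted likelihoods are 1/4 · 2/3 = 1/6, 1/4 · 1/2 = 1/8, 1/4 · 1/3 = 1/12, 1/4 · 1/6 = 1/24; summing to 5/12.
Hence P(r = 4 | data) = (1/12) / (5/12) = 1/5.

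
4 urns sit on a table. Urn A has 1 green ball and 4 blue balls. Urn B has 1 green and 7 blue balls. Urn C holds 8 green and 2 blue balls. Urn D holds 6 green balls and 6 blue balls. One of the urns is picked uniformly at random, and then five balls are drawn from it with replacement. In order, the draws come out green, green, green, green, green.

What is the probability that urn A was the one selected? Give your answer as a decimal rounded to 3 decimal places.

0.001

Under each hypothesis, the probability of the observed sequence is: P(data | urn A) = (1/5)(1/5)(1/5)(1/5)(1/5) = 0.00032; P(data | urn B) = (1/8)(1/8)(1/8)(1/8)(1/8) = 3.0518e-05; P(data | urn C) = (8/10)(8/10)(8/10)(8/10)(8/10) = 0.32768; P(data | urn D) = (6/12)(6/12)(6/12)(6/12)(6/12) = 0.03125.
Multiplying each by its prior: 1/4 · 0.00032 = 8e-05, 1/4 · 3.0518e-05 = 7.6294e-06, 1/4 · 0.32768 = 0.08192, 1/4 · 0.03125 = 0.0078125; summing to 0.08982.
By Bayes' rule, P(urn A | data) = (8e-05) / (0.08982) = 0.00089067.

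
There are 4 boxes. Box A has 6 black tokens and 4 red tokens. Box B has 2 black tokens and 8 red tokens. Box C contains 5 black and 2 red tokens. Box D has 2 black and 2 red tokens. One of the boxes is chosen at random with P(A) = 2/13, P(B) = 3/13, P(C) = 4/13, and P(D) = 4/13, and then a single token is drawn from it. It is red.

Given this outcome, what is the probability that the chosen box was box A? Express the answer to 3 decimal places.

The likelihood of this draw under each hypothesis: P(data | box A) = (4/10) = 2/5; P(data | box B) = (8/10) = 4/5; P(data | box C) = (2/7) = 2/7; P(data | box D) = (2/4) = 1/2.
Multiplying each by its prior: 2/13 · 2/5 = 4/65, 3/13 · 4/5 = 12/65, 4/13 · 2/7 = 8/91, 4/13 · 1/2 = 2/13; these sum to 222/455.
Hence P(box A | data) = (4/65) / (222/455) = 14/111.

0.126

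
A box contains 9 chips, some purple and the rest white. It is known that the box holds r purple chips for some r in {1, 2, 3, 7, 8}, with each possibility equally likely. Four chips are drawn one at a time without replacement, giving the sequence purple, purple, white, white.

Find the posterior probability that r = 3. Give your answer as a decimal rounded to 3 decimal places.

The likelihood of the observed sequence under each hypothesis: P(data | r = 1) = (1/9)(0/8) = 0; P(data | r = 2) = (2/9)(1/8)(7/7)(6/6) = 0.027778; P(data | r = 3) = (3/9)(2/8)(6/7)(5/6) = 0.059524; P(data | r = 7) = (7/9)(6/8)(2/7)(1/6) = 0.027778; P(data | r = 8) = (8/9)(7/8)(1/7)(0/6) = 0.
Weighting by the prior gives 1/5 · 0 = 0, 1/5 · 0.027778 = 0.0055556, 1/5 · 0.059524 = 0.011905, 1/5 · 0.027778 = 0.0055556, 1/5 · 0 = 0; summing to 0.023016.
So P(r = 3 | data) = (0.011905) / (0.023016) = 0.51724.

0.517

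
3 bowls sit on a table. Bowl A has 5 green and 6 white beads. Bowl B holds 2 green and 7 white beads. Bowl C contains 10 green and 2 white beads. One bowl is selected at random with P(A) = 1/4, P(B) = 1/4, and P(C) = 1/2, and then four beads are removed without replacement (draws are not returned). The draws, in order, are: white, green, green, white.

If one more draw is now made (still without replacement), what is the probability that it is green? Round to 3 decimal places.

Compute the likelihood of the observed sequence for each case: P(data | bowl A) = (6/11)(5/10)(4/9)(5/8) = 0.075758; P(data | bowl B) = (7/9)(2/8)(1/7)(6/6) = 0.027778; P(data | bowl C) = (2/12)(10/11)(9/10)(1/9) = 0.015152.
Weighting by the prior gives 1/4 · 0.075758 = 0.018939, 1/4 · 0.027778 = 0.0069444, 1/2 · 0.015152 = 0.0075758; with total 0.03346.
Dividing through by the total gives posterior P(bowl A | data) = 0.56604, P(bowl B | data) = 0.20755, P(bowl C | data) = 0.22642.
So P(green next | data) = Σ P(green next | H) P(H | data) = (3/7)(0.56604) + (0)(0.20755) + (1)(0.22642) = 0.469.

0.469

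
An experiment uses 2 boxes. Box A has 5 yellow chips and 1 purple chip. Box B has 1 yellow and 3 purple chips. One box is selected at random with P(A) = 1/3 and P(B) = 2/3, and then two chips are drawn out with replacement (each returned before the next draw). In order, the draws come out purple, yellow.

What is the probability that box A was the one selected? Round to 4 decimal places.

The likelihood of the observed sequence under each hypothesis: P(data | box A) = (1/6)(5/6) = 5/36; P(data | box B) = (3/4)(1/4) = 3/16.
Weighting by the prior gives 1/3 · 5/36 = 5/108, 2/3 · 3/16 = 1/8; these sum to 37/216.
Therefore the posterior P(box A | data) = (5/108) / (37/216) = 10/37.

0.2703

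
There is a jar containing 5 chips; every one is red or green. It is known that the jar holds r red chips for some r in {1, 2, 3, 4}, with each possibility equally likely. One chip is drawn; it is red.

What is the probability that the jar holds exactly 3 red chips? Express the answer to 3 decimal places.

0.300

Under each hypothesis, the probability of this draw is: P(data | r = 1) = (1/5) = 1/5; P(data | r = 2) = (2/5) = 2/5; P(data | r = 3) = (3/5) = 3/5; P(data | r = 4) = (4/5) = 4/5.
Weighting by the prior gives 1/4 · 1/5 = 1/20, 1/4 · 2/5 = 1/10, 1/4 · 3/5 = 3/20, 1/4 · 4/5 = 1/5; these sum to 1/2.
Hence P(r = 3 | data) = (3/20) / (1/2) = 3/10.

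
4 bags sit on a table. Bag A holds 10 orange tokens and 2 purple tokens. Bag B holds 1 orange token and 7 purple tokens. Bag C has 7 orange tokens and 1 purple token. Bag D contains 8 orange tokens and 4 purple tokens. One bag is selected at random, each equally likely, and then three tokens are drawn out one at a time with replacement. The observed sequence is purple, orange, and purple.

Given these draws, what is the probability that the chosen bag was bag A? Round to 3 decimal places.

0.112

The likelihood of the observed sequence under each hypothesis: P(data | bag A) = (2/12)(10/12)(2/12) = 0.023148; P(data | bag B) = (7/8)(1/8)(7/8) = 0.095703; P(data | bag C) = (1/8)(7/8)(1/8) = 0.013672; P(data | bag D) = (4/12)(8/12)(4/12) = 0.074074.
Weighting by the prior gives 1/4 · 0.023148 = 0.005787, 1/4 · 0.095703 = 0.023926, 1/4 · 0.013672 = 0.003418, 1/4 · 0.074074 = 0.018519; with total 0.051649.
So P(bag A | data) = (0.005787) / (0.051649) = 0.11204.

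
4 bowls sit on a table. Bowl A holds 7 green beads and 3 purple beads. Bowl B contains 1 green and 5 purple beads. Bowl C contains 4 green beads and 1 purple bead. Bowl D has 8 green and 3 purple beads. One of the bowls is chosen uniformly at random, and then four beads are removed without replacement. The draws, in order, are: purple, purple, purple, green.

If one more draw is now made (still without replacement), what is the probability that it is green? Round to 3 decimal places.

The likelihood of the observed sequence under each hypothesis: P(data | bowl A) = (3/10)(2/9)(1/8)(7/7) = 0.0083333; P(data | bowl B) = (5/6)(4/5)(3/4)(1/3) = 0.16667; P(data | bowl C) = (1/5)(0/4) = 0; P(data | bowl D) = (3/11)(2/10)(1/9)(8/8) = 0.0060606.
Multiplying each by its prior: 1/4 · 0.0083333 = 0.0020833, 1/4 · 0.16667 = 0.041667, 1/4 · 0 = 0, 1/4 · 0.0060606 = 0.0015152; summing to 0.045265.
The posterior is then P(bowl A | data) = 0.046025, P(bowl B | data) = 0.9205, P(bowl C | data) = 0, P(bowl D | data) = 0.033473.
Averaging over the posterior, P(green next | data) = (1)(0.046025) + (0)(0.9205) + (1)(0.033473) = 0.079498.

0.079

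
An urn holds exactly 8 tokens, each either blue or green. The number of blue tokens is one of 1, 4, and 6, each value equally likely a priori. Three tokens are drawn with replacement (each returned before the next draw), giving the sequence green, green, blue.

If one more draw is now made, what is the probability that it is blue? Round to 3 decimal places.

For each hypothesis, P(data | H) works out to: P(data | r = 1) = (7/8)(7/8)(1/8) = 0.095703; P(data | r = 4) = (4/8)(4/8)(4/8) = 0.125; P(data | r = 6) = (2/8)(2/8)(6/8) = 0.046875.
The prior-weighted likelihoods are 1/3 · 0.095703 = 0.031901, 1/3 · 0.125 = 0.041667, 1/3 · 0.046875 = 0.015625; these sum to 0.089193.
Normalising, the posterior is P(r = 1 | data) = 0.35766, P(r = 4 | data) = 0.46715, P(r = 6 | data) = 0.17518.
Averaging over the posterior, P(blue next | data) = (1/8)(0.35766) + (1/2)(0.46715) + (3/4)(0.17518) = 0.40967.

0.410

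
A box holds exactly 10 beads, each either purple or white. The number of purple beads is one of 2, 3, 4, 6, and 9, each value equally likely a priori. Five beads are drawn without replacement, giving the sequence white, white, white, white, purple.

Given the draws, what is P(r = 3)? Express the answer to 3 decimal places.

Compute the likelihood of the observed sequence for each case: P(data | r = 2) = (8/10)(7/9)(6/8)(5/7)(2/6) = 0.11111; P(data | r = 3) = (7/10)(6/9)(5/8)(4/7)(3/6) = 0.083333; P(data | r = 4) = (6/10)(5/9)(4/8)(3/7)(4/6) = 0.047619; P(data | r = 6) = (4/10)(3/9)(2/8)(1/7)(6/6) = 0.0047619; P(data | r = 9) = (1/10)(0/9) = 0.
Weighting by the prior gives 1/5 · 0.11111 = 0.022222, 1/5 · 0.083333 = 0.016667, 1/5 · 0.047619 = 0.0095238, 1/5 · 0.0047619 = 0.00095238, 1/5 · 0 = 0; these sum to 0.049365.
By Bayes' rule, P(r = 3 | data) = (0.016667) / (0.049365) = 0.33762.

0.338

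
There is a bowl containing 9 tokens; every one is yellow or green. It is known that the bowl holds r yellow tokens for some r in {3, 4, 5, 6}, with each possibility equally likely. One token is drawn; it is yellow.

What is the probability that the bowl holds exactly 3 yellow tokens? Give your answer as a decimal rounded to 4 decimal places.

0.1667

Under each hypothesis, the probability of this draw is: P(data | r = 3) = (3/9) = 1/3; P(data | r = 4) = (4/9) = 4/9; P(data | r = 5) = (5/9) = 5/9; P(data | r = 6) = (6/9) = 2/3.
Weighting by the prior gives 1/4 · 1/3 = 1/12, 1/4 · 4/9 = 1/9, 1/4 · 5/9 = 5/36, 1/4 · 2/3 = 1/6; these sum to 1/2.
Hence P(r = 3 | data) = (1/12) / (1/2) = 1/6.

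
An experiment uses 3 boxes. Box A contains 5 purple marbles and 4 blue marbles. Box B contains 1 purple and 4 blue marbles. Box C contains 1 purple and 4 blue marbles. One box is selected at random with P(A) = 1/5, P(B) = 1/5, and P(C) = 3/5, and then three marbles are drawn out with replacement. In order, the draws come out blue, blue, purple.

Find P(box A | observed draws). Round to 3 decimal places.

The likelihood of the observed sequence under each hypothesis: P(data | box A) = (4/9)(4/9)(5/9) = 0.10974; P(data | box B) = (4/5)(4/5)(1/5) = 0.128; P(data | box C) = (4/5)(4/5)(1/5) = 0.128.
Multiplying each by its prior: 1/5 · 0.10974 = 0.021948, 1/5 · 0.128 = 0.0256, 3/5 · 0.128 = 0.0768; summing to 0.12435.
Hence P(box A | data) = (0.021948) / (0.12435) = 0.1765.

0.177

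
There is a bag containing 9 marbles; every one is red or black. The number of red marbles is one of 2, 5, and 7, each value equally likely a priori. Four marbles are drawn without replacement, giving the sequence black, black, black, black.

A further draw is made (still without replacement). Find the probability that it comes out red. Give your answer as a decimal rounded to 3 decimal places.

0.417

The likelihood of the observed sequence under each hypothesis: P(data | r = 2) = (7/9)(6/8)(5/7)(4/6) = 5/18; P(data | r = 5) = (4/9)(3/8)(2/7)(1/6) = 1/126; P(data | r = 7) = (2/9)(1/8)(0/7) = 0.
Weighting by the prior gives 1/3 · 5/18 = 5/54, 1/3 · 1/126 = 1/378, 1/3 · 0 = 0; with total 2/21.
Dividing through by the total gives posterior P(r = 2 | data) = 35/36, P(r = 5 | data) = 1/36, P(r = 7 | data) = 0.
So P(red next | data) = Σ P(red next | H) P(H | data) = (2/5)(35/36) + (1)(1/36) = 5/12.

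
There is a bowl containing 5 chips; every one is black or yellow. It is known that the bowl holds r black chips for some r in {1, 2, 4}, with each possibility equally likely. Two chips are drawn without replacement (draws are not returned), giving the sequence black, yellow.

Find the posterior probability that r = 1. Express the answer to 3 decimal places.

0.286

The likelihood of the observed sequence under each hypothesis: P(data | r = 1) = (1/5)(4/4) = 1/5; P(data | r = 2) = (2/5)(3/4) = 3/10; P(data | r = 4) = (4/5)(1/4) = 1/5.
Multiplying each by its prior: 1/3 · 1/5 = 1/15, 1/3 · 3/10 = 1/10, 1/3 · 1/5 = 1/15; summing to 7/30.
So P(r = 1 | data) = (1/15) / (7/30) = 2/7.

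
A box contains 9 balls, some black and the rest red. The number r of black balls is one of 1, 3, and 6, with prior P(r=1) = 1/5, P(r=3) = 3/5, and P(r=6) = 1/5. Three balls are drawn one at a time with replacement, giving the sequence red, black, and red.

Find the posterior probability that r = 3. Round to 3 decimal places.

0.733

For each hypothesis, P(data | H) works out to: P(data | r = 1) = (8/9)(1/9)(8/9) = 0.087791; P(data | r = 3) = (6/9)(3/9)(6/9) = 0.14815; P(data | r = 6) = (3/9)(6/9)(3/9) = 0.074074.
Weighting by the prior gives 1/5 · 0.087791 = 0.017558, 3/5 · 0.14815 = 0.088889, 1/5 · 0.074074 = 0.014815; these sum to 0.12126.
Hence P(r = 3 | data) = (0.088889) / (0.12126) = 0.73303.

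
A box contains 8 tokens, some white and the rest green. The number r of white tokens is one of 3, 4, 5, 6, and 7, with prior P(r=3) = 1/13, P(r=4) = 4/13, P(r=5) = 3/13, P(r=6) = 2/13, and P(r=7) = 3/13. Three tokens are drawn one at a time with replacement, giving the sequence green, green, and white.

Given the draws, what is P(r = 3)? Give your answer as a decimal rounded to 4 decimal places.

Compute the likelihood of the observed sequence for each case: P(data | r = 3) = (5/8)(5/8)(3/8) = 0.14648; P(data | r = 4) = (4/8)(4/8)(4/8) = 0.125; P(data | r = 5) = (3/8)(3/8)(5/8) = 0.087891; P(data | r = 6) = (2/8)(2/8)(6/8) = 0.046875; P(data | r = 7) = (1/8)(1/8)(7/8) = 0.013672.
The prior-weighted likelihoods are 1/13 · 0.14648 = 0.011268, 4/13 · 0.125 = 0.038462, 3/13 · 0.087891 = 0.020282, 2/13 · 0.046875 = 0.0072115, 3/13 · 0.013672 = 0.003155; these sum to 0.080379.
So P(r = 3 | data) = (0.011268) / (0.080379) = 0.14019.

0.1402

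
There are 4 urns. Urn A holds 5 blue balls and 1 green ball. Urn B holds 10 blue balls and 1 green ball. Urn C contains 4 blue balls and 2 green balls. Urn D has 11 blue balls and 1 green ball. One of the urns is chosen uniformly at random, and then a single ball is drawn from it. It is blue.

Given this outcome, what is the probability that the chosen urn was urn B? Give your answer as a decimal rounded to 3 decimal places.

The likelihood of this draw under each hypothesis: P(data | urn A) = (5/6) = 5/6; P(data | urn B) = (10/11) = 10/11; P(data | urn C) = (4/6) = 2/3; P(data | urn D) = (11/12) = 11/12.
Weighting by the prior gives 1/4 · 5/6 = 5/24, 1/4 · 10/11 = 5/22, 1/4 · 2/3 = 1/6, 1/4 · 11/12 = 11/48; summing to 439/528.
Therefore the posterior P(urn B | data) = (5/22) / (439/528) = 120/439.

0.273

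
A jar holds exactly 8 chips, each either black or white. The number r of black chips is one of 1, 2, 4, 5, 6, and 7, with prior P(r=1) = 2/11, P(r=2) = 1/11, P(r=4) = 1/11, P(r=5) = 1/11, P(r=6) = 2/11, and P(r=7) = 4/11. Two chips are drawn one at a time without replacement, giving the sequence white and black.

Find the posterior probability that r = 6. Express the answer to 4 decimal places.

0.2202

Under each hypothesis, the probability of the observed sequence is: P(data | r = 1) = (7/8)(1/7) = 1/8; P(data | r = 2) = (6/8)(2/7) = 3/14; P(data | r = 4) = (4/8)(4/7) = 2/7; P(data | r = 5) = (3/8)(5/7) = 15/56; P(data | r = 6) = (2/8)(6/7) = 3/14; P(data | r = 7) = (1/8)(7/7) = 1/8.
Multiplying each by its prior: 2/11 · 1/8 = 1/44, 1/11 · 3/14 = 3/154, 1/11 · 2/7 = 2/77, 1/11 · 15/56 = 15/616, 2/11 · 3/14 = 3/77, 4/11 · 1/8 = 1/22; summing to 109/616.
Hence P(r = 6 | data) = (3/77) / (109/616) = 24/109.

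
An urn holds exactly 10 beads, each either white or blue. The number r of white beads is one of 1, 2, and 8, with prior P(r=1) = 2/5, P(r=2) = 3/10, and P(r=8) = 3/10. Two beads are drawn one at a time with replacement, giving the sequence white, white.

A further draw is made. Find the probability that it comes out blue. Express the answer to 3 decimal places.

Under each hypothesis, the probability of the observed sequence is: P(data | r = 1) = (1/10)(1/10) = 1/100; P(data | r = 2) = (2/10)(2/10) = 1/25; P(data | r = 8) = (8/10)(8/10) = 16/25.
The prior-weighted likelihoods are 2/5 · 1/100 = 1/250, 3/10 · 1/25 = 3/250, 3/10 · 16/25 = 24/125; summing to 26/125.
Dividing through by the total gives posterior P(r = 1 | data) = 1/52, P(r = 2 | data) = 3/52, P(r = 8 | data) = 12/13.
So P(blue next | data) = Σ P(blue next | H) P(H | data) = (9/10)(1/52) + (4/5)(3/52) + (1/5)(12/13) = 129/520.

0.248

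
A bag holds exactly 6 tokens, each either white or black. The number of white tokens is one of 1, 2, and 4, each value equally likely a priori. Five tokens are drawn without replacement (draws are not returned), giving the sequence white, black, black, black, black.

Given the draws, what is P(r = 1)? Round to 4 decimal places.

0.7143

For each hypothesis, P(data | H) works out to: P(data | r = 1) = (1/6)(5/5)(4/4)(3/3)(2/2) = 1/6; P(data | r = 2) = (2/6)(4/5)(3/4)(2/3)(1/2) = 1/15; P(data | r = 4) = (4/6)(2/5)(1/4)(0/3) = 0.
Weighting by the prior gives 1/3 · 1/6 = 1/18, 1/3 · 1/15 = 1/45, 1/3 · 0 = 0; summing to 7/90.
Hence P(r = 1 | data) = (1/18) / (7/90) = 5/7.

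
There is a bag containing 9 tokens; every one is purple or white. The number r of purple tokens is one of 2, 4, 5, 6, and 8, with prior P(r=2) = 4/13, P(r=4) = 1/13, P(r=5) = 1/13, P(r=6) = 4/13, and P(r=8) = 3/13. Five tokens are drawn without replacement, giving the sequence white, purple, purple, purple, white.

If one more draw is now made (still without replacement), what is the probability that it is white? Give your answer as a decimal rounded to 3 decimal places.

0.353

Compute the likelihood of the observed sequence for each case: P(data | r = 2) = (7/9)(2/8)(1/7)(0/6) = 0; P(data | r = 4) = (5/9)(4/8)(3/7)(2/6)(4/5) = 2/63; P(data | r = 5) = (4/9)(5/8)(4/7)(3/6)(3/5) = 1/21; P(data | r = 6) = (3/9)(6/8)(5/7)(4/6)(2/5) = 1/21; P(data | r = 8) = (1/9)(8/8)(7/7)(6/6)(0/5) = 0.
The prior-weighted likelihoods are 4/13 · 0 = 0, 1/13 · 2/63 = 2/819, 1/13 · 1/21 = 1/273, 4/13 · 1/21 = 4/273, 3/13 · 0 = 0; these sum to 17/819.
Normalising, the posterior is P(r = 2 | data) = 0, P(r = 4 | data) = 2/17, P(r = 5 | data) = 3/17, P(r = 6 | data) = 12/17, P(r = 8 | data) = 0.
The predictive probability is P(white next | data) = (3/4)(2/17) + (1/2)(3/17) + (1/4)(12/17) = 6/17.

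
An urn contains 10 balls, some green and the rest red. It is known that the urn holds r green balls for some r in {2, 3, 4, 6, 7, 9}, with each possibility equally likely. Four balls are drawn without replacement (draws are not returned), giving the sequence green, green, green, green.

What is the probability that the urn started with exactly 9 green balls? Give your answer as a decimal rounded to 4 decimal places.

0.7119

The likelihood of the observed sequence under each hypothesis: P(data | r = 2) = (2/10)(1/9)(0/8) = 0; P(data | r = 3) = (3/10)(2/9)(1/8)(0/7) = 0; P(data | r = 4) = (4/10)(3/9)(2/8)(1/7) = 0.0047619; P(data | r = 6) = (6/10)(5/9)(4/8)(3/7) = 0.071429; P(data | r = 7) = (7/10)(6/9)(5/8)(4/7) = 0.16667; P(data | r = 9) = (9/10)(8/9)(7/8)(6/7) = 0.6.
The prior-weighted likelihoods are 1/6 · 0 = 0, 1/6 · 0 = 0, 1/6 · 0.0047619 = 0.00079365, 1/6 · 0.071429 = 0.011905, 1/6 · 0.16667 = 0.027778, 1/6 · 0.6 = 0.1; summing to 0.14048.
By Bayes' rule, P(r = 9 | data) = (0.1) / (0.14048) = 0.71186.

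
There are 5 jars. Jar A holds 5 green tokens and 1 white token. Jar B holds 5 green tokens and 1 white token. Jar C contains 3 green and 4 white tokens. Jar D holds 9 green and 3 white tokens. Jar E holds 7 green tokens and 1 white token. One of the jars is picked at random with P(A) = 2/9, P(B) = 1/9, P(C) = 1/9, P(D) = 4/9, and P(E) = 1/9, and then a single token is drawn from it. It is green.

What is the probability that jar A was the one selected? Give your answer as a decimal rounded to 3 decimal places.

Under each hypothesis, the probability of this draw is: P(data | jar A) = (5/6) = 5/6; P(data | jar B) = (5/6) = 5/6; P(data | jar C) = (3/7) = 3/7; P(data | jar D) = (9/12) = 3/4; P(data | jar E) = (7/8) = 7/8.
The prior-weighted likelihoods are 2/9 · 5/6 = 5/27, 1/9 · 5/6 = 5/54, 1/9 · 3/7 = 1/21, 4/9 · 3/4 = 1/3, 1/9 · 7/8 = 7/72; these sum to 127/168.
Hence P(jar A | data) = (5/27) / (127/168) = 280/1143.

0.245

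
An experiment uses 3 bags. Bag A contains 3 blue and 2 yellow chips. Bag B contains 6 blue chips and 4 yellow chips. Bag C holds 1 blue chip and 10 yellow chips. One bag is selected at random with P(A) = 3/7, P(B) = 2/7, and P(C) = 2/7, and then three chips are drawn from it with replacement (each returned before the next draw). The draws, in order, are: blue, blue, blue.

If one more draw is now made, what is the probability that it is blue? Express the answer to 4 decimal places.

The likelihood of the observed sequence under each hypothesis: P(data | bag A) = (3/5)(3/5)(3/5) = 0.216; P(data | bag B) = (6/10)(6/10)(6/10) = 0.216; P(data | bag C) = (1/11)(1/11)(1/11) = 0.00075131.
The prior-weighted likelihoods are 3/7 · 0.216 = 0.092571, 2/7 · 0.216 = 0.061714, 2/7 · 0.00075131 = 0.00021466; with total 0.1545.
The posterior is then P(bag A | data) = 0.59917, P(bag B | data) = 0.39944, P(bag C | data) = 0.0013894.
Averaging over the posterior, P(blue next | data) = (3/5)(0.59917) + (3/5)(0.39944) + (1/11)(0.0013894) = 0.59929.

0.5993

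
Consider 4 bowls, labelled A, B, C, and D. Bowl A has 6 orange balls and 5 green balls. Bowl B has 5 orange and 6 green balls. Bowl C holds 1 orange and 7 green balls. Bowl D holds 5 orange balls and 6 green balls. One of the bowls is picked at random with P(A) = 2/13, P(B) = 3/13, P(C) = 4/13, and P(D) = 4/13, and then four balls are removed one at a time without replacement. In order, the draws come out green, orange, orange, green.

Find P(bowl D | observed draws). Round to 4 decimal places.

0.4444

Under each hypothesis, the probability of the observed sequence is: P(data | bowl A) = (5/11)(6/10)(5/9)(4/8) = 5/66; P(data | bowl B) = (6/11)(5/10)(4/9)(5/8) = 5/66; P(data | bowl C) = (7/8)(1/7)(0/6) = 0; P(data | bowl D) = (6/11)(5/10)(4/9)(5/8) = 5/66.
The prior-weighted likelihoods are 2/13 · 5/66 = 5/429, 3/13 · 5/66 = 5/286, 4/13 · 0 = 0, 4/13 · 5/66 = 10/429; summing to 15/286.
Therefore the posterior P(bowl D | data) = (10/429) / (15/286) = 4/9.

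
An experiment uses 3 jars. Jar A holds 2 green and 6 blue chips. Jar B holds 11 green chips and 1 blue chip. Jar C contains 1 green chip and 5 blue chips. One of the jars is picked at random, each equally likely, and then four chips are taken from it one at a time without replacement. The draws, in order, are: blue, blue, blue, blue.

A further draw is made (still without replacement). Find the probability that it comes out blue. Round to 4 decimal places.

0.5000

The likelihood of the observed sequence under each hypothesis: P(data | jar A) = (6/8)(5/7)(4/6)(3/5) = 3/14; P(data | jar B) = (1/12)(0/11) = 0; P(data | jar C) = (5/6)(4/5)(3/4)(2/3) = 1/3.
The prior-weighted likelihoods are 1/3 · 3/14 = 1/14, 1/3 · 0 = 0, 1/3 · 1/3 = 1/9; these sum to 23/126.
The posterior is then P(jar A | data) = 9/23, P(jar B | data) = 0, P(jar C | data) = 14/23.
So P(blue next | data) = Σ P(blue next | H) P(H | data) = (1/2)(9/23) + (1/2)(14/23) = 1/2.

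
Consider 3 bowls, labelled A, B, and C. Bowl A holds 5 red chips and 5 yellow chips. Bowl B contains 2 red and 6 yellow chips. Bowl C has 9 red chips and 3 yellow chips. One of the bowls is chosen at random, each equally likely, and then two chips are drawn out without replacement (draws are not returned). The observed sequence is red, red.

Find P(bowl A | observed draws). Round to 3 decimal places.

For each hypothesis, P(data | H) works out to: P(data | bowl A) = (5/10)(4/9) = 0.22222; P(data | bowl B) = (2/8)(1/7) = 0.035714; P(data | bowl C) = (9/12)(8/11) = 0.54545.
Weighting by the prior gives 1/3 · 0.22222 = 0.074074, 1/3 · 0.035714 = 0.011905, 1/3 · 0.54545 = 0.18182; with total 0.2678.
Therefore the posterior P(bowl A | data) = (0.074074) / (0.2678) = 0.27661.

0.277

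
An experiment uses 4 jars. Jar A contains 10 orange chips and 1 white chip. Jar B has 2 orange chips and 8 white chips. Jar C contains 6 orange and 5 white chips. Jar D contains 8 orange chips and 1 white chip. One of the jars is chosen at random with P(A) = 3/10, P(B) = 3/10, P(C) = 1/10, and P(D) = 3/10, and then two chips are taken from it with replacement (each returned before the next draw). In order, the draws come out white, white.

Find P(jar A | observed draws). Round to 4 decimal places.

For each hypothesis, P(data | H) works out to: P(data | jar A) = (1/11)(1/11) = 0.0082645; P(data | jar B) = (8/10)(8/10) = 0.64; P(data | jar C) = (5/11)(5/11) = 0.20661; P(data | jar D) = (1/9)(1/9) = 0.012346.
Multiplying each by its prior: 3/10 · 0.0082645 = 0.0024793, 3/10 · 0.64 = 0.192, 1/10 · 0.20661 = 0.020661, 3/10 · 0.012346 = 0.0037037; with total 0.21884.
Therefore the posterior P(jar A | data) = (0.0024793) / (0.21884) = 0.011329.

0.0113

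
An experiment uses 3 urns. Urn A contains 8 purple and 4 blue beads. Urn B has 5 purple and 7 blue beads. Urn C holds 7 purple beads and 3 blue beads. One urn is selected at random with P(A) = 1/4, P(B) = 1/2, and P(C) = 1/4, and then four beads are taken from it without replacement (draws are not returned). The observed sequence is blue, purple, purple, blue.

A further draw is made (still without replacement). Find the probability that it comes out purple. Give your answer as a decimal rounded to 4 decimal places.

Under each hypothesis, the probability of the observed sequence is: P(data | urn A) = (4/12)(8/11)(7/10)(3/9) = 0.056566; P(data | urn B) = (7/12)(5/11)(4/10)(6/9) = 0.070707; P(data | urn C) = (3/10)(7/9)(6/8)(2/7) = 0.05.
The prior-weighted likelihoods are 1/4 · 0.056566 = 0.014141, 1/2 · 0.070707 = 0.035354, 1/4 · 0.05 = 0.0125; summing to 0.061995.
Dividing through by the total gives posterior P(urn A | data) = 0.22811, P(urn B | data) = 0.57026, P(urn C | data) = 0.20163.
The predictive probability is P(purple next | data) = (3/4)(0.22811) + (3/8)(0.57026) + (5/6)(0.20163) = 0.55295.

0.5530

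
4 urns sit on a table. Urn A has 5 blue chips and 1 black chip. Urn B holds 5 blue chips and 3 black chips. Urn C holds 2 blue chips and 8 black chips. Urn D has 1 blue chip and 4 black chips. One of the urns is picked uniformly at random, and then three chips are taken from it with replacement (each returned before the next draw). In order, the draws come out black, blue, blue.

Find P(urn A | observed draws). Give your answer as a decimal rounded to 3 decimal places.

The likelihood of the observed sequence under each hypothesis: P(data | urn A) = (1/6)(5/6)(5/6) = 0.11574; P(data | urn B) = (3/8)(5/8)(5/8) = 0.14648; P(data | urn C) = (8/10)(2/10)(2/10) = 0.032; P(data | urn D) = (4/5)(1/5)(1/5) = 0.032.
Weighting by the prior gives 1/4 · 0.11574 = 0.028935, 1/4 · 0.14648 = 0.036621, 1/4 · 0.032 = 0.008, 1/4 · 0.032 = 0.008; with total 0.081556.
Hence P(urn A | data) = (0.028935) / (0.081556) = 0.35479.

0.355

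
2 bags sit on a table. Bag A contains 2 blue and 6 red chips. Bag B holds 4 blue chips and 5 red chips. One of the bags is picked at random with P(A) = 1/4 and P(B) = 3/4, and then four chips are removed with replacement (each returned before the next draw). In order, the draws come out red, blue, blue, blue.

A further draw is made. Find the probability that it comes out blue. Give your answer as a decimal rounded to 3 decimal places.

Under each hypothesis, the probability of the observed sequence is: P(data | bag A) = (6/8)(2/8)(2/8)(2/8) = 0.011719; P(data | bag B) = (5/9)(4/9)(4/9)(4/9) = 0.048773.
Multiplying each by its prior: 1/4 · 0.011719 = 0.0029297, 3/4 · 0.048773 = 0.03658; with total 0.039509.
Normalising, the posterior is P(bag A | data) = 0.074152, P(bag B | data) = 0.92585.
So P(blue next | data) = Σ P(blue next | H) P(H | data) = (1/4)(0.074152) + (4/9)(0.92585) = 0.43003.

0.430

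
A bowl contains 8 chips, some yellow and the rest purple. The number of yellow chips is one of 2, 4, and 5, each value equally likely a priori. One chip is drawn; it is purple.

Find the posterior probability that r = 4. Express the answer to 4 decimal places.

0.3077

Under each hypothesis, the probability of this draw is: P(data | r = 2) = (6/8) = 3/4; P(data | r = 4) = (4/8) = 1/2; P(data | r = 5) = (3/8) = 3/8.
The prior-weighted likelihoods are 1/3 · 3/4 = 1/4, 1/3 · 1/2 = 1/6, 1/3 · 3/8 = 1/8; these sum to 13/24.
Hence P(r = 4 | data) = (1/6) / (13/24) = 4/13.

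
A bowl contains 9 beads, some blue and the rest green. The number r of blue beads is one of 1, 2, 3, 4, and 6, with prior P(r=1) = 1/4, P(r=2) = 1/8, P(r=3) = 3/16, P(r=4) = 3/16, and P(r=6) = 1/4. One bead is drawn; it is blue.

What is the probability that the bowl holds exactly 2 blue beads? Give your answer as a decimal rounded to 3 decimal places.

Under each hypothesis, the probability of this draw is: P(data | r = 1) = (1/9) = 1/9; P(data | r = 2) = (2/9) = 2/9; P(data | r = 3) = (3/9) = 1/3; P(data | r = 4) = (4/9) = 4/9; P(data | r = 6) = (6/9) = 2/3.
The prior-weighted likelihoods are 1/4 · 1/9 = 1/36, 1/8 · 2/9 = 1/36, 3/16 · 1/3 = 1/16, 3/16 · 4/9 = 1/12, 1/4 · 2/3 = 1/6; summing to 53/144.
By Bayes' rule, P(r = 2 | data) = (1/36) / (53/144) = 4/53.

0.075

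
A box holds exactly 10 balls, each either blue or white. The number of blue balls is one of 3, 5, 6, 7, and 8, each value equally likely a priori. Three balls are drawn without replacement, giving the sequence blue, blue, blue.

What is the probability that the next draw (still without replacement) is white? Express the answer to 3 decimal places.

0.415

Under each hypothesis, the probability of the observed sequence is: P(data | r = 3) = (3/10)(2/9)(1/8) = 1/120; P(data | r = 5) = (5/10)(4/9)(3/8) = 1/12; P(data | r = 6) = (6/10)(5/9)(4/8) = 1/6; P(data | r = 7) = (7/10)(6/9)(5/8) = 7/24; P(data | r = 8) = (8/10)(7/9)(6/8) = 7/15.
The prior-weighted likelihoods are 1/5 · 1/120 = 1/600, 1/5 · 1/12 = 1/60, 1/5 · 1/6 = 1/30, 1/5 · 7/24 = 7/120, 1/5 · 7/15 = 7/75; these sum to 61/300.
Normalising, the posterior is P(r = 3 | data) = 1/122, P(r = 5 | data) = 5/61, P(r = 6 | data) = 10/61, P(r = 7 | data) = 35/122, P(r = 8 | data) = 28/61.
So P(white next | data) = Σ P(white next | H) P(H | data) = (1)(1/122) + (5/7)(5/61) + (4/7)(10/61) + (3/7)(35/122) + (2/7)(28/61) = 177/427.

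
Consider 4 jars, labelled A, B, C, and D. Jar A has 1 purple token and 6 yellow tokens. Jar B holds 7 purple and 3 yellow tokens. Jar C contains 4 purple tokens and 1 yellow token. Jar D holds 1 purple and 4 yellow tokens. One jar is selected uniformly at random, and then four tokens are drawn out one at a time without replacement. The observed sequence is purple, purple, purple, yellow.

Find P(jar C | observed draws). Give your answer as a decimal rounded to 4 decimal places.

Compute the likelihood of the observed sequence for each case: P(data | jar A) = (1/7)(0/6) = 0; P(data | jar B) = (7/10)(6/9)(5/8)(3/7) = 1/8; P(data | jar C) = (4/5)(3/4)(2/3)(1/2) = 1/5; P(data | jar D) = (1/5)(0/4) = 0.
The prior-weighted likelihoods are 1/4 · 0 = 0, 1/4 · 1/8 = 1/32, 1/4 · 1/5 = 1/20, 1/4 · 0 = 0; with total 13/160.
Hence P(jar C | data) = (1/20) / (13/160) = 8/13.

0.6154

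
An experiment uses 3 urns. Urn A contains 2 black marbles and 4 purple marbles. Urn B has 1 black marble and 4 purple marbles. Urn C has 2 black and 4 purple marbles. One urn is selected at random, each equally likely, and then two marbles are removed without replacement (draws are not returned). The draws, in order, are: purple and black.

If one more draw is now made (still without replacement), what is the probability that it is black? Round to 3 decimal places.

0.182

For each hypothesis, P(data | H) works out to: P(data | urn A) = (4/6)(2/5) = 4/15; P(data | urn B) = (4/5)(1/4) = 1/5; P(data | urn C) = (4/6)(2/5) = 4/15.
Multiplying each by its prior: 1/3 · 4/15 = 4/45, 1/3 · 1/5 = 1/15, 1/3 · 4/15 = 4/45; summing to 11/45.
Dividing through by the total gives posterior P(urn A | data) = 4/11, P(urn B | data) = 3/11, P(urn C | data) = 4/11.
The predictive probability is P(black next | data) = (1/4)(4/11) + (0)(3/11) + (1/4)(4/11) = 2/11.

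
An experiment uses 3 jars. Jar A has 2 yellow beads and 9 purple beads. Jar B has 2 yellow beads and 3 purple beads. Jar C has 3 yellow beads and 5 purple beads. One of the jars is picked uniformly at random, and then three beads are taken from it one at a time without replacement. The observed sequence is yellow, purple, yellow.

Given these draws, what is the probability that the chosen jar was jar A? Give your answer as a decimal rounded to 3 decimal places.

0.088

Under each hypothesis, the probability of the observed sequence is: P(data | jar A) = (2/11)(9/10)(1/9) = 0.018182; P(data | jar B) = (2/5)(3/4)(1/3) = 0.1; P(data | jar C) = (3/8)(5/7)(2/6) = 0.089286.
Multiplying each by its prior: 1/3 · 0.018182 = 0.0060606, 1/3 · 0.1 = 0.033333, 1/3 · 0.089286 = 0.029762; these sum to 0.069156.
Hence P(jar A | data) = (0.0060606) / (0.069156) = 0.087637.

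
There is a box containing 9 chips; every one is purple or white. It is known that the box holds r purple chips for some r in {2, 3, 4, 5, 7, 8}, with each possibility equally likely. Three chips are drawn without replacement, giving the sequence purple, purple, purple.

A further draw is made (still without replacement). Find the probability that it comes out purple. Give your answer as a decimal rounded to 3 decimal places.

0.698

Under each hypothesis, the probability of the observed sequence is: P(data | r = 2) = (2/9)(1/8)(0/7) = 0; P(data | r = 3) = (3/9)(2/8)(1/7) = 1/84; P(data | r = 4) = (4/9)(3/8)(2/7) = 1/21; P(data | r = 5) = (5/9)(4/8)(3/7) = 5/42; P(data | r = 7) = (7/9)(6/8)(5/7) = 5/12; P(data | r = 8) = (8/9)(7/8)(6/7) = 2/3.
The prior-weighted likelihoods are 1/6 · 0 = 0, 1/6 · 1/84 = 1/504, 1/6 · 1/21 = 1/126, 1/6 · 5/42 = 5/252, 1/6 · 5/12 = 5/72, 1/6 · 2/3 = 1/9; with total 53/252.
Dividing through by the total gives posterior P(r = 2 | data) = 0, P(r = 3 | data) = 1/106, P(r = 4 | data) = 2/53, P(r = 5 | data) = 5/53, P(r = 7 | data) = 35/106, P(r = 8 | data) = 28/53.
The predictive probability is P(purple next | data) = (0)(1/106) + (1/6)(2/53) + (1/3)(5/53) + (2/3)(35/106) + (5/6)(28/53) = 37/53.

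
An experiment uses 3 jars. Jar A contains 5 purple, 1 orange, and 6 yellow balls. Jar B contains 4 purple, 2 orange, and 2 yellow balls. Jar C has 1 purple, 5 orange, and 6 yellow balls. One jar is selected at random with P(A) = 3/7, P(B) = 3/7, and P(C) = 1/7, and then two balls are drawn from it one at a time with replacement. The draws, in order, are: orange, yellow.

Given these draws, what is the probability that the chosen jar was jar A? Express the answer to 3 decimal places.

0.240

Compute the likelihood of the observed sequence for each case: P(data | jar A) = (1/12)(6/12) = 1/24; P(data | jar B) = (2/8)(2/8) = 1/16; P(data | jar C) = (5/12)(6/12) = 5/24.
Multiplying each by its prior: 3/7 · 1/24 = 1/56, 3/7 · 1/16 = 3/112, 1/7 · 5/24 = 5/168; summing to 25/336.
Therefore the posterior P(jar A | data) = (1/56) / (25/336) = 6/25.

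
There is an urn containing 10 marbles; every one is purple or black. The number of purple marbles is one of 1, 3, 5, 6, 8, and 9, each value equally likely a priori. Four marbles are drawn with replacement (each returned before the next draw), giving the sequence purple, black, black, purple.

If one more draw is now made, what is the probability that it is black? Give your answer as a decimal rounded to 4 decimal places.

0.4776

Compute the likelihood of the observed sequence for each case: P(data | r = 1) = (1/10)(9/10)(9/10)(1/10) = 0.0081; P(data | r = 3) = (3/10)(7/10)(7/10)(3/10) = 0.0441; P(data | r = 5) = (5/10)(5/10)(5/10)(5/10) = 0.0625; P(data | r = 6) = (6/10)(4/10)(4/10)(6/10) = 0.0576; P(data | r = 8) = (8/10)(2/10)(2/10)(8/10) = 0.0256; P(data | r = 9) = (9/10)(1/10)(1/10)(9/10) = 0.0081.
Multiplying each by its prior: 1/6 · 0.0081 = 0.00135, 1/6 · 0.0441 = 0.00735, 1/6 · 0.0625 = 0.010417, 1/6 · 0.0576 = 0.0096, 1/6 · 0.0256 = 0.0042667, 1/6 · 0.0081 = 0.00135; summing to 0.034333.
Dividing through by the total gives posterior P(r = 1 | data) = 0.03932, P(r = 3 | data) = 0.21408, P(r = 5 | data) = 0.3034, P(r = 6 | data) = 0.27961, P(r = 8 | data) = 0.12427, P(r = 9 | data) = 0.03932.
The predictive probability is P(black next | data) = (9/10)(0.03932) + (7/10)(0.21408) + (1/2)(0.3034) + (2/5)(0.27961) + (1/5)(0.12427) + (1/10)(0.03932) = 0.47757.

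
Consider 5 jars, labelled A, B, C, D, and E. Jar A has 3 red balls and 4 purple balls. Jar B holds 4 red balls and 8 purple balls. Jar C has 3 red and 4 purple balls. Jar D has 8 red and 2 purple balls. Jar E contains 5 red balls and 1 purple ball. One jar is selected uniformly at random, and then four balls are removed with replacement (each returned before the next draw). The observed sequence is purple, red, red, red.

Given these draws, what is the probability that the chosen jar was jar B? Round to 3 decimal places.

For each hypothesis, P(data | H) works out to: P(data | jar A) = (4/7)(3/7)(3/7)(3/7) = 0.044981; P(data | jar B) = (8/12)(4/12)(4/12)(4/12) = 0.024691; P(data | jar C) = (4/7)(3/7)(3/7)(3/7) = 0.044981; P(data | jar D) = (2/10)(8/10)(8/10)(8/10) = 0.1024; P(data | jar E) = (1/6)(5/6)(5/6)(5/6) = 0.096451.
The prior-weighted likelihoods are 1/5 · 0.044981 = 0.0089963, 1/5 · 0.024691 = 0.0049383, 1/5 · 0.044981 = 0.0089963, 1/5 · 0.1024 = 0.02048, 1/5 · 0.096451 = 0.01929; summing to 0.062701.
Hence P(jar B | data) = (0.0049383) / (0.062701) = 0.078759.

0.079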